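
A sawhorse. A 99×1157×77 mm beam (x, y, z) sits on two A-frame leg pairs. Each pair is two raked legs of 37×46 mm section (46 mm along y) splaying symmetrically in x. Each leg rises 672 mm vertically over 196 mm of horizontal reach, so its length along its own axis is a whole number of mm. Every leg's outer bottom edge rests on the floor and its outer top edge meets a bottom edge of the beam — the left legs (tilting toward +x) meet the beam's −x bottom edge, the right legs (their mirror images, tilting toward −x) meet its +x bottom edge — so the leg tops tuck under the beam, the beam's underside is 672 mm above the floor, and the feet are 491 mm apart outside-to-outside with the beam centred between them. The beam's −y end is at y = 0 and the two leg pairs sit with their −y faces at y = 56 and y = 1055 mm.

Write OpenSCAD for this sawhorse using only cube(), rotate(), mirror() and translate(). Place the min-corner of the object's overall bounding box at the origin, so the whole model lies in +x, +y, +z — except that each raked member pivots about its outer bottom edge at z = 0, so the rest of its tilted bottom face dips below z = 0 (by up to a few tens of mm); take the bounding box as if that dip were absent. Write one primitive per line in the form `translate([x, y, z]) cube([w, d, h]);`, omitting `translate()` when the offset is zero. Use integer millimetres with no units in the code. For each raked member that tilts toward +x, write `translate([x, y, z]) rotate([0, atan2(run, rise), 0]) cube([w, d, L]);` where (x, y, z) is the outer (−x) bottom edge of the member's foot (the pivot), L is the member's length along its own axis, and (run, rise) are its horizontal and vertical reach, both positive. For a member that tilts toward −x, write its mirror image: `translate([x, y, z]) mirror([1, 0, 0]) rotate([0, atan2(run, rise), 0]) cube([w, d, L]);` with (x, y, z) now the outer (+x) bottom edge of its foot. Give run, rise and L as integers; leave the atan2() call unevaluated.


translate([196, 0, 672]) cube([99, 1157, 77]);
translate([0, 56, 0]) rotate([0, atan2(196, 672), 0]) cube([37, 46, 700]);
translate([491, 56, 0]) mirror([1, 0, 0]) rotate([0, atan2(196, 672), 0]) cube([37, 46, 700]);
translate([0, 1055, 0]) rotate([0, atan2(196, 672), 0]) cube([37, 46, 700]);
translate([491, 1055, 0]) mirror([1, 0, 0]) rotate([0, atan2(196, 672), 0]) cube([37, 46, 700]);


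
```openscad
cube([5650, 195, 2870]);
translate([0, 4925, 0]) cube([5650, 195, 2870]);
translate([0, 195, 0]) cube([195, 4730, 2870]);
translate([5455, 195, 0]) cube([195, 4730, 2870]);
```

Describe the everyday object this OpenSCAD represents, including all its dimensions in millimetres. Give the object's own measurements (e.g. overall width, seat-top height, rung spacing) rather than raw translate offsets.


The wall frame of a small rectangular building: four walls, each 2870 mm tall and 195 mm thick, enclosing a footprint 5650 mm (x) by 5120 mm (y) outside-to-outside, with no floor or roof. The front and back walls (the −y and +y sides) span the full width; the two side walls fit between them.


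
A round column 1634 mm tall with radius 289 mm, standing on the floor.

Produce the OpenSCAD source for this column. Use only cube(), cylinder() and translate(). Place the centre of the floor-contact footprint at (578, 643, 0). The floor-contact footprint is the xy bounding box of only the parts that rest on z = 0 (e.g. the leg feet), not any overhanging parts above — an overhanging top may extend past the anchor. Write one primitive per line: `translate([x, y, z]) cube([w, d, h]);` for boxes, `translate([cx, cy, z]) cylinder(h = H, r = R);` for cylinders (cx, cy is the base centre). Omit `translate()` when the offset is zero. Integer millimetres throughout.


translate([578, 643, 0]) cylinder(h = 1634, r = 289);


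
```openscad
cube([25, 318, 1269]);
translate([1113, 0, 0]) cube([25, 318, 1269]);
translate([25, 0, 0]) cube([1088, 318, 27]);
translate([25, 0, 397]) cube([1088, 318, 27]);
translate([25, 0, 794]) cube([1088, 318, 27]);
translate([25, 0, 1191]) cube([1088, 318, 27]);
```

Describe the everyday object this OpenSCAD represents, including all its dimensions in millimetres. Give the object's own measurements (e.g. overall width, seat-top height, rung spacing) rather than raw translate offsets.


An open bookshelf. Two side panels, each 25 mm thick, 318 mm deep and 1269 mm tall, stand 1138 mm apart (outside-to-outside). Between them sit 4 shelves, each 27 mm thick and 318 mm deep, spanning the full gap between the sides. The bottom shelf rests on the floor (its underside at z = 0) and the clear gap between one shelf's top and the next shelf's underside is 370 mm.


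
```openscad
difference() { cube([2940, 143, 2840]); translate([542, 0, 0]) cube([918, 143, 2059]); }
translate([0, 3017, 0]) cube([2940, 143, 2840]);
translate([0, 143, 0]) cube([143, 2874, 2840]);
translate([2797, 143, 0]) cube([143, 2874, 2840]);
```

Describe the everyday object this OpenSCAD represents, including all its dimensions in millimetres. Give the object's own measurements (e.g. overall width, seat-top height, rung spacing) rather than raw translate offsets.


A single room: four walls, each 2840 mm tall and 143 mm thick, enclosing an outside footprint 2940×3160 mm (x × y), no floor or roof. The front and back walls (−y and +y sides) run the full x-width; the side walls fit between their inner faces. A door opening 918 mm wide and 2059 mm tall is cut through the front wall from the floor up, its −x edge 542 mm from the wall's −x end.


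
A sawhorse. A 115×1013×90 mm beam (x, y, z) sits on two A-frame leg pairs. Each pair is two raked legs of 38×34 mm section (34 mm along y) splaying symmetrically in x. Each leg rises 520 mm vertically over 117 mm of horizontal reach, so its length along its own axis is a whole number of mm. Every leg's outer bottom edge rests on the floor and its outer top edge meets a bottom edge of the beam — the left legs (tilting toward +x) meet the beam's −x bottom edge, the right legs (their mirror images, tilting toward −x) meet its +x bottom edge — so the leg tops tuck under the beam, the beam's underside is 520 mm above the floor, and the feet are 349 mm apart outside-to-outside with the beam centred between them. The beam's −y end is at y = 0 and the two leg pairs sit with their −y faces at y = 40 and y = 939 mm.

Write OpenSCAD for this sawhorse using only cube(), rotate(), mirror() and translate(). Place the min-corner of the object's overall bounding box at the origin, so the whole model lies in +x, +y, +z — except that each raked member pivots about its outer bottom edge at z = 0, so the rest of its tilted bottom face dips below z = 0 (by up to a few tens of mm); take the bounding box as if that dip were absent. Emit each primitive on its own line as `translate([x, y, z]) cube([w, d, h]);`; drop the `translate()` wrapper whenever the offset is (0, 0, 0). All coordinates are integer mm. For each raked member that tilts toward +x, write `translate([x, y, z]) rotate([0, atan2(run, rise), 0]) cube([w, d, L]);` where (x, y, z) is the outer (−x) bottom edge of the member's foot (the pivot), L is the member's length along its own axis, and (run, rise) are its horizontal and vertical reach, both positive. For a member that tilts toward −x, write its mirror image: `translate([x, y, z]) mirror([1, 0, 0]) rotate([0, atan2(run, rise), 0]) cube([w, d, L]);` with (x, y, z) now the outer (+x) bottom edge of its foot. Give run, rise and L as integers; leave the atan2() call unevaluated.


translate([117, 0, 520]) cube([115, 1013, 90]);
translate([0, 40, 0]) rotate([0, atan2(117, 520), 0]) cube([38, 34, 533]);
translate([349, 40, 0]) mirror([1, 0, 0]) rotate([0, atan2(117, 520), 0]) cube([38, 34, 533]);
translate([0, 939, 0]) rotate([0, atan2(117, 520), 0]) cube([38, 34, 533]);
translate([349, 939, 0]) mirror([1, 0, 0]) rotate([0, atan2(117, 520), 0]) cube([38, 34, 533]);


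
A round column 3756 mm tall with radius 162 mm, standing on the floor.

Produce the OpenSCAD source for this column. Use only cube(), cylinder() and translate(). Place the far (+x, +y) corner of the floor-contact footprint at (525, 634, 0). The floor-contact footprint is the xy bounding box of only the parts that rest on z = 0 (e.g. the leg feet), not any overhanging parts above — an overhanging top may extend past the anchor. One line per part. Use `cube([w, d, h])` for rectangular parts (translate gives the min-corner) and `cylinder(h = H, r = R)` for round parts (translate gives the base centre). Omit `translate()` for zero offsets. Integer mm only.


translate([363, 472, 0]) cylinder(h = 3756, r = 162);


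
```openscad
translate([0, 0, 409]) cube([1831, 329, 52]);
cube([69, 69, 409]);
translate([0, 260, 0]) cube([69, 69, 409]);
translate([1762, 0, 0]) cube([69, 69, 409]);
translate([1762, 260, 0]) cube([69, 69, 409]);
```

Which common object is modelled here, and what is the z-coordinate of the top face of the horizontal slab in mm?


A bench. The seat-top height is 461 mm.

A long slab on four corner posts — a bench. The slab sits at z = 409 with thickness 52, so the top is 409 + 52 = 461 mm.


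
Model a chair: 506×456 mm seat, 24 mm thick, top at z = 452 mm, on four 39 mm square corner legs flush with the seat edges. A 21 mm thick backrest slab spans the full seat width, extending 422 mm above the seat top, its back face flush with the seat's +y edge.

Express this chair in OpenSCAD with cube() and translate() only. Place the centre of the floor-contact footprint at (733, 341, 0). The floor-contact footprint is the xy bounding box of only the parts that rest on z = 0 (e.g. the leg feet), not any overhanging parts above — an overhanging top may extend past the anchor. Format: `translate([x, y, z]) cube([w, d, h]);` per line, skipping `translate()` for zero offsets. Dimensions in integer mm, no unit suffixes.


translate([480, 113, 428]) cube([506, 456, 24]);
translate([480, 113, 0]) cube([39, 39, 428]);
translate([947, 113, 0]) cube([39, 39, 428]);
translate([480, 530, 0]) cube([39, 39, 428]);
translate([947, 530, 0]) cube([39, 39, 428]);
translate([480, 548, 452]) cube([506, 21, 422]);


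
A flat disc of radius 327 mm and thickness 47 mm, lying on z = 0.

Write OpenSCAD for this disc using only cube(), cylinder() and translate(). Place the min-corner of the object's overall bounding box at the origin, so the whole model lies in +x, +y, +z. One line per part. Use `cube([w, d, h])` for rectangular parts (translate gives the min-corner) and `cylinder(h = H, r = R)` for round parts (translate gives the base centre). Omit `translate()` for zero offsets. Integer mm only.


translate([327, 327, 0]) cylinder(h = 47, r = 327);


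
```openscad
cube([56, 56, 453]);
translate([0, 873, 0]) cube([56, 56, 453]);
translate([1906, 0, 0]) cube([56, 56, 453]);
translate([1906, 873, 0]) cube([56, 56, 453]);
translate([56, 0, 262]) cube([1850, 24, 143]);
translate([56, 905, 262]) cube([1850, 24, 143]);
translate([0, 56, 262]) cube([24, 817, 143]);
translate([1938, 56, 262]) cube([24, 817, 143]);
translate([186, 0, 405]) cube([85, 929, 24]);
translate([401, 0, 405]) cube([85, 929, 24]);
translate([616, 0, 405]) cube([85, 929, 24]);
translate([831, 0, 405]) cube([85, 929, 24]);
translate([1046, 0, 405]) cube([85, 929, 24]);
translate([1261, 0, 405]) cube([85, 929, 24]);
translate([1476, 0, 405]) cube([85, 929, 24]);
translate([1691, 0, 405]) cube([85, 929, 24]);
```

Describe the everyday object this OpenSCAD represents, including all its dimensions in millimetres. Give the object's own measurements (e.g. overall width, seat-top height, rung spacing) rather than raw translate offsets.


A bed frame 1962 mm long (x) by 929 mm wide (y). Four 56×56 mm corner posts, 453 mm tall, at the corners of the footprint. Four rails of 24 mm thickness and 143 mm height run between adjacent posts with their undersides at z = 262 mm, their outer faces flush with the outside of the frame (the two x-running rails run between the posts' inner faces; the two y-running rails run between the posts' inner faces). 8 slats, each 85 mm wide (x) and 24 mm thick, lie across the top of the two x-running rails, running the full 929 mm width of the frame in y; along x they sit between the end posts with a 130 mm gap after the −x posts and between neighbouring slats and before the +x posts.


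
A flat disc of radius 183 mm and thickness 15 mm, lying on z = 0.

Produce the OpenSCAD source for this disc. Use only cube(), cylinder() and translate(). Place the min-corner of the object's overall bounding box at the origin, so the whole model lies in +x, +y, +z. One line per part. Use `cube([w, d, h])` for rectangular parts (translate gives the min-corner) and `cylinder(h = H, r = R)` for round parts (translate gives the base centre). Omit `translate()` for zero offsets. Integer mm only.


translate([183, 183, 0]) cylinder(h = 15, r = 183);


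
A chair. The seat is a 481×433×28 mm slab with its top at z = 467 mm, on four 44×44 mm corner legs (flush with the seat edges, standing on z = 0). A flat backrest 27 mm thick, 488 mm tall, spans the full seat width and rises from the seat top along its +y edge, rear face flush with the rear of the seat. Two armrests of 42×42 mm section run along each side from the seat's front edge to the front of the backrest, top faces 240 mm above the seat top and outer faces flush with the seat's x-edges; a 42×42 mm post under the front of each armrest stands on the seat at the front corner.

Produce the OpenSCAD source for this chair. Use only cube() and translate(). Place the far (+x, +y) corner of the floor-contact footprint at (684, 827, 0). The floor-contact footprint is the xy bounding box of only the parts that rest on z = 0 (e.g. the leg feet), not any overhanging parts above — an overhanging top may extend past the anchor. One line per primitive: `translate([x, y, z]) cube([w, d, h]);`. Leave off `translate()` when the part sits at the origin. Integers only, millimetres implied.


// leg_h = 467 - 28 = 439
// arm post h = 240 - 42 = 198
translate([203, 394, 439]) cube([481, 433, 28]);
translate([203, 394, 0]) cube([44, 44, 439]);
translate([640, 394, 0]) cube([44, 44, 439]);
translate([203, 783, 0]) cube([44, 44, 439]);
translate([640, 783, 0]) cube([44, 44, 439]);
translate([203, 800, 467]) cube([481, 27, 488]);
translate([203, 394, 665]) cube([42, 406, 42]);
translate([642, 394, 665]) cube([42, 406, 42]);
translate([203, 394, 467]) cube([42, 42, 198]);
translate([642, 394, 467]) cube([42, 42, 198]);


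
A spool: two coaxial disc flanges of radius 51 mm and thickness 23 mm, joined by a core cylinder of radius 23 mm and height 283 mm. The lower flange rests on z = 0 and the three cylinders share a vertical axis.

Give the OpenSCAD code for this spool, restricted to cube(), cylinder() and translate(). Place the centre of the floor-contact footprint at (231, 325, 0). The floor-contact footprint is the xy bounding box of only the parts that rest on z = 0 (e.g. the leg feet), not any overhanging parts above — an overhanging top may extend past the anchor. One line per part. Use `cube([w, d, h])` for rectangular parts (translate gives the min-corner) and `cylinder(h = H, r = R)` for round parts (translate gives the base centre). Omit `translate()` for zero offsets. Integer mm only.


translate([231, 325, 0]) cylinder(h = 23, r = 51);
translate([231, 325, 23]) cylinder(h = 283, r = 23);
translate([231, 325, 306]) cylinder(h = 23, r = 51);


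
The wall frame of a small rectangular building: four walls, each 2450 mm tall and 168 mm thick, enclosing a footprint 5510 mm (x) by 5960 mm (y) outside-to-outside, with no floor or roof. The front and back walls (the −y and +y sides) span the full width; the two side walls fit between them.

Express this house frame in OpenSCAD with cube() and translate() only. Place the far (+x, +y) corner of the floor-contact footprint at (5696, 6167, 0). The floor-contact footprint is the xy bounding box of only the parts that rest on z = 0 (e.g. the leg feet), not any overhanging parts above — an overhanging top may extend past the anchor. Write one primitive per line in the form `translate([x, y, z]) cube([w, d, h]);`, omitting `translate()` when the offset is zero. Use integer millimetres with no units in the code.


translate([186, 207, 0]) cube([5510, 168, 2450]);
translate([186, 5999, 0]) cube([5510, 168, 2450]);
translate([186, 375, 0]) cube([168, 5624, 2450]);
translate([5528, 375, 0]) cube([168, 5624, 2450]);


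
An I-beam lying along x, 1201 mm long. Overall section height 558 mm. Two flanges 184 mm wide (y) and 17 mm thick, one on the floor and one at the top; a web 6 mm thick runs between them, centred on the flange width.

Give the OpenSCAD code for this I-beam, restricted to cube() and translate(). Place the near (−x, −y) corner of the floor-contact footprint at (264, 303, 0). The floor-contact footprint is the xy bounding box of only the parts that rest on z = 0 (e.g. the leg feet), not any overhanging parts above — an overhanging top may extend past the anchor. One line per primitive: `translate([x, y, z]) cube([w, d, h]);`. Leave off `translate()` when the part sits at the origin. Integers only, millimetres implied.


translate([264, 303, 0]) cube([1201, 184, 17]);
translate([264, 392, 17]) cube([1201, 6, 524]);
translate([264, 303, 541]) cube([1201, 184, 17]);


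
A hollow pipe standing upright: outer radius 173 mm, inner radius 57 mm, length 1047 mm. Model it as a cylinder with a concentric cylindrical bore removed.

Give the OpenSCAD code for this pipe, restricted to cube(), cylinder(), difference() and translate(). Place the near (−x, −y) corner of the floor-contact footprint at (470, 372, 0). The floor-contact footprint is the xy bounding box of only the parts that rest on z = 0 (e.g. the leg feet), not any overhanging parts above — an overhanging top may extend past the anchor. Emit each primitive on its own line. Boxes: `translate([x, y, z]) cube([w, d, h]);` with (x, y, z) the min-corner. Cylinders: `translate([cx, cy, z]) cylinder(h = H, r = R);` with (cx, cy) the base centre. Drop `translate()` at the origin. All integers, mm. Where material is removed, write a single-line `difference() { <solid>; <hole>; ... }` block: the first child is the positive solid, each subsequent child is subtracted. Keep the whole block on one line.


difference() { translate([643, 545, 0]) cylinder(h = 1047, r = 173); translate([643, 545, 0]) cylinder(h = 1047, r = 57); }


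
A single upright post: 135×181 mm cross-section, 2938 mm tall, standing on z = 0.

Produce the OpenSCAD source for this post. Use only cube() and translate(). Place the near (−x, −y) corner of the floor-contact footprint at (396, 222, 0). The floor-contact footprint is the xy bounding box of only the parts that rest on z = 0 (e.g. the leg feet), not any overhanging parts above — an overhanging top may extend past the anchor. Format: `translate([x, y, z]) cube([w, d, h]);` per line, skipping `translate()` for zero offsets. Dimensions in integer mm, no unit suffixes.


translate([396, 222, 0]) cube([135, 181, 2938]);


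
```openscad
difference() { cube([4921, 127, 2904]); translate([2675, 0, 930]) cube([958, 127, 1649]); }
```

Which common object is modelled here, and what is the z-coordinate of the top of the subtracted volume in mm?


A wall with a window opening. The window head height is 2579 mm.

A wall with a rectangular opening subtracted — a window. Sill at z = 930, opening 1649 mm tall, so the head is at 930 + 1649 = 2579 mm.


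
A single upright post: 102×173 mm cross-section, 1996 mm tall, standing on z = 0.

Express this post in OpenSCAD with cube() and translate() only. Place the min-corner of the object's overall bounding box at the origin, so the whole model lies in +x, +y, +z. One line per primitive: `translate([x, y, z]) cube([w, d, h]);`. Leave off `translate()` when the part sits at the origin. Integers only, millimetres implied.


cube([102, 173, 1996]);


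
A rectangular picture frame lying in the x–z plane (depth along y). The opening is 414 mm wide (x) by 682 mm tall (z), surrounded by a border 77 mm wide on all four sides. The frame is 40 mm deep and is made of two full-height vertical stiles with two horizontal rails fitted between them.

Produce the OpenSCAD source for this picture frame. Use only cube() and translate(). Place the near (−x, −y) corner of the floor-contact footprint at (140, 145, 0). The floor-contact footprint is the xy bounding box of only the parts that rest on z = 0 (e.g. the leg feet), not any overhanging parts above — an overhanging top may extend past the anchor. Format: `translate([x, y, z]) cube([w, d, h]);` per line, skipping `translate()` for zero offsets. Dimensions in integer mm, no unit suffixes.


translate([140, 145, 0]) cube([77, 40, 836]);
translate([631, 145, 0]) cube([77, 40, 836]);
translate([217, 145, 0]) cube([414, 40, 77]);
translate([217, 145, 759]) cube([414, 40, 77]);


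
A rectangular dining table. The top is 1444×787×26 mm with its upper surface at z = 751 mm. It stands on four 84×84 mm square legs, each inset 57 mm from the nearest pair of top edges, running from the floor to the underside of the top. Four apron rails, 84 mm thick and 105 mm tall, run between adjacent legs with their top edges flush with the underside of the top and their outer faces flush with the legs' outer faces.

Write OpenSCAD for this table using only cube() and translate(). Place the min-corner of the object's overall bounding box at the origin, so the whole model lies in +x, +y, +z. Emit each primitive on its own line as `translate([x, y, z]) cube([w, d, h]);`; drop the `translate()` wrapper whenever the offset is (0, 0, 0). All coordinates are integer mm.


// leg_h = 751 - 26 = 725
// apron z = 725 - 105 = 620
translate([0, 0, 725]) cube([1444, 787, 26]);
translate([57, 57, 0]) cube([84, 84, 725]);
translate([1303, 57, 0]) cube([84, 84, 725]);
translate([57, 646, 0]) cube([84, 84, 725]);
translate([1303, 646, 0]) cube([84, 84, 725]);
translate([141, 57, 620]) cube([1162, 84, 105]);
translate([141, 646, 620]) cube([1162, 84, 105]);
translate([57, 141, 620]) cube([84, 505, 105]);
translate([1303, 141, 620]) cube([84, 505, 105]);


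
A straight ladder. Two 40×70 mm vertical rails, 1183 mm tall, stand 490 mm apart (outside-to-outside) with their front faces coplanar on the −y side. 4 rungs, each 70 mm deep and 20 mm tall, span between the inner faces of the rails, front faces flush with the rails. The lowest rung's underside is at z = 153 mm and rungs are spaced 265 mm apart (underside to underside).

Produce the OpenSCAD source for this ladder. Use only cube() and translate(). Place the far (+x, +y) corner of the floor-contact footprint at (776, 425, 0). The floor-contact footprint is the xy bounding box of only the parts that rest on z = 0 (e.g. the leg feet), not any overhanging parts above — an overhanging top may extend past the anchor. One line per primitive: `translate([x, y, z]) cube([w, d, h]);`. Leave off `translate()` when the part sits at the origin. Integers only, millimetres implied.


// rung span = 490 - 2*40 = 410
// rung[k] z = 153 + k*265
translate([286, 355, 0]) cube([40, 70, 1183]);
translate([736, 355, 0]) cube([40, 70, 1183]);
translate([326, 355, 153]) cube([410, 70, 20]);
translate([326, 355, 418]) cube([410, 70, 20]);
translate([326, 355, 683]) cube([410, 70, 20]);
translate([326, 355, 948]) cube([410, 70, 20]);


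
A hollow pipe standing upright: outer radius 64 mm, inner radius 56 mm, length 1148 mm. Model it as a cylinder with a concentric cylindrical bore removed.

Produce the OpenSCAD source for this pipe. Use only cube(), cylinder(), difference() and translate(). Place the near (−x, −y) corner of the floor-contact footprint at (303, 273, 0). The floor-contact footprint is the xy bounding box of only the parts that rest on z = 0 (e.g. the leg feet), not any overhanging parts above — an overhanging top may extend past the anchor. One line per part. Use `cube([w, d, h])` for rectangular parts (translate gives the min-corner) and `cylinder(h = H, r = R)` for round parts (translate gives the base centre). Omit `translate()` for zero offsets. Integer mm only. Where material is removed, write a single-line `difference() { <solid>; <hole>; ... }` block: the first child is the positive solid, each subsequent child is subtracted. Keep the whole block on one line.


difference() { translate([367, 337, 0]) cylinder(h = 1148, r = 64); translate([367, 337, 0]) cylinder(h = 1148, r = 56); }


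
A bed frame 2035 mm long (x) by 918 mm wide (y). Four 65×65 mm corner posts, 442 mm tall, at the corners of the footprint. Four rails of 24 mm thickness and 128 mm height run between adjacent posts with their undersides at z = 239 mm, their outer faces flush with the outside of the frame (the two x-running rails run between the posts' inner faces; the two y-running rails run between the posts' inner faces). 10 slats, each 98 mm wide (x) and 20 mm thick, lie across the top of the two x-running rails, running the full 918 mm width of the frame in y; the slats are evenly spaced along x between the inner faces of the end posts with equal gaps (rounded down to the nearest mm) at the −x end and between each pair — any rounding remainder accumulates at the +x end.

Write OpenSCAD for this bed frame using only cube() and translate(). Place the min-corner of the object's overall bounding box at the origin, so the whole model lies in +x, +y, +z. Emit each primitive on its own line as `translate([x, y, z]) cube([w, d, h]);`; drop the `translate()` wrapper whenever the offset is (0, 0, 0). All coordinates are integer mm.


cube([65, 65, 442]);
translate([0, 853, 0]) cube([65, 65, 442]);
translate([1970, 0, 0]) cube([65, 65, 442]);
translate([1970, 853, 0]) cube([65, 65, 442]);
translate([65, 0, 239]) cube([1905, 24, 128]);
translate([65, 894, 239]) cube([1905, 24, 128]);
translate([0, 65, 239]) cube([24, 788, 128]);
translate([2011, 65, 239]) cube([24, 788, 128]);
translate([149, 0, 367]) cube([98, 918, 20]);
translate([331, 0, 367]) cube([98, 918, 20]);
translate([513, 0, 367]) cube([98, 918, 20]);
translate([695, 0, 367]) cube([98, 918, 20]);
translate([877, 0, 367]) cube([98, 918, 20]);
translate([1059, 0, 367]) cube([98, 918, 20]);
translate([1241, 0, 367]) cube([98, 918, 20]);
translate([1423, 0, 367]) cube([98, 918, 20]);
translate([1605, 0, 367]) cube([98, 918, 20]);
translate([1787, 0, 367]) cube([98, 918, 20]);


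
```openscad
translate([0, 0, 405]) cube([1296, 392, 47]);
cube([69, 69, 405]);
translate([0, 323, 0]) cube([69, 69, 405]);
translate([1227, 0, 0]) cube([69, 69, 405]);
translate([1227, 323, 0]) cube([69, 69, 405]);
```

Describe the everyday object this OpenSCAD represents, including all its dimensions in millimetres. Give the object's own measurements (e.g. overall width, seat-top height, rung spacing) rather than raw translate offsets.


A long wooden bench with a 1296 mm (x) × 392 mm (y) seat, 47 mm thick, its top surface 452 mm above the floor. Four 69 mm square legs at the seat corners, flush with the edges, run from z = 0 to the seat underside.


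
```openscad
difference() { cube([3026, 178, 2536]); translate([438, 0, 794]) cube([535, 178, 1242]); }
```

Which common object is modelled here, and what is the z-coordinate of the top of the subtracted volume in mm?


A wall with a window opening. The window head height is 2036 mm.

A wall with a rectangular opening subtracted — a window. Sill at z = 794, opening 1242 mm tall, so the head is at 794 + 1242 = 2036 mm.


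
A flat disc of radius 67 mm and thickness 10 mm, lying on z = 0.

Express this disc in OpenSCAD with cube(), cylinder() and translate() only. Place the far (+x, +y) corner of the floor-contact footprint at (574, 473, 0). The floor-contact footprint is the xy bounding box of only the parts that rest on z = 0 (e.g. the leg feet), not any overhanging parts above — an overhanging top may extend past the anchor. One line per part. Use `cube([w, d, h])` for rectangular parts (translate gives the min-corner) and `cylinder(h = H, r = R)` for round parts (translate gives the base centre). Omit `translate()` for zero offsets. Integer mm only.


translate([507, 406, 0]) cylinder(h = 10, r = 67);


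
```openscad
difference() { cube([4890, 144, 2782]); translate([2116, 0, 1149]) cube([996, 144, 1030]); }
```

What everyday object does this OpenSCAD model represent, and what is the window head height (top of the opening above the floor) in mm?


A wall with a window opening. The window head height is 2179 mm.

A wall with a rectangular opening subtracted — a window. Sill at z = 1149, opening 1030 mm tall, so the head is at 1149 + 1030 = 2179 mm.


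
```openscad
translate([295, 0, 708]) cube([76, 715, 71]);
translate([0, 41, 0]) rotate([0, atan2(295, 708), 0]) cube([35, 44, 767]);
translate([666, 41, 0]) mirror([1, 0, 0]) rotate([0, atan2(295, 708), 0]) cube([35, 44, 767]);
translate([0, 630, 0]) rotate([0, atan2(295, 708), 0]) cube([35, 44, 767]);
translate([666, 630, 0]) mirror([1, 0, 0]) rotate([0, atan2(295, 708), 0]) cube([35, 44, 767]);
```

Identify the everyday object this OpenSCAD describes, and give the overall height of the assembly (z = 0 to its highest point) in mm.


A sawhorse. The overall height is 779 mm.

A beam across two mirrored pairs of raked legs — a sawhorse. The beam's underside is at z = 708 (matching the legs' vertical rise in atan2(295, 708)) and the beam is 71 mm tall, so its top is at 708 + 71 = 779 mm. The raked legs top out at the beam's underside, so that is the highest point.


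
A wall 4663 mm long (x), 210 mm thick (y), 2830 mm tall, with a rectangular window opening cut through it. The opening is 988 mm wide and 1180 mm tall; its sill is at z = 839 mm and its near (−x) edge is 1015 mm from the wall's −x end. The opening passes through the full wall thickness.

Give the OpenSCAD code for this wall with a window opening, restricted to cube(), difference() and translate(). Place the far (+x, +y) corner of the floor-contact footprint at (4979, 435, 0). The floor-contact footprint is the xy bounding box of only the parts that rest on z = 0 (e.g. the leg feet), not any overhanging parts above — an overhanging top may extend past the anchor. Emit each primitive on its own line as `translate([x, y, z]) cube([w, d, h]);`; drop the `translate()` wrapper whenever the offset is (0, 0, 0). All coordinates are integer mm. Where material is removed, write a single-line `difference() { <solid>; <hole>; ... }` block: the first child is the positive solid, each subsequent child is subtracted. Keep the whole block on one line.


difference() { translate([316, 225, 0]) cube([4663, 210, 2830]); translate([1331, 225, 839]) cube([988, 210, 1180]); }


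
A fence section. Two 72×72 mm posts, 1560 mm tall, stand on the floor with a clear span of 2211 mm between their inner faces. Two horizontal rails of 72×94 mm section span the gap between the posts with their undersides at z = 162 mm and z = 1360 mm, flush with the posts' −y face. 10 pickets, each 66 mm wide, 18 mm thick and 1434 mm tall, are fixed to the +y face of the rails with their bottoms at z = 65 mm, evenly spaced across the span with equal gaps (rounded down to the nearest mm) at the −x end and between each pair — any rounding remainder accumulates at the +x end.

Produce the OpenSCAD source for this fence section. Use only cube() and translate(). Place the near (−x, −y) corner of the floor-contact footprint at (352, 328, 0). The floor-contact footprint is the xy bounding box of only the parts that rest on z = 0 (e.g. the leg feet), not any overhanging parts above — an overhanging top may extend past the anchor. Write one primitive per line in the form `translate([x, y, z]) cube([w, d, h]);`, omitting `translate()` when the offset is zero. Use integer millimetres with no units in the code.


translate([352, 328, 0]) cube([72, 72, 1560]);
translate([2635, 328, 0]) cube([72, 72, 1560]);
translate([424, 328, 162]) cube([2211, 72, 94]);
translate([424, 328, 1360]) cube([2211, 72, 94]);
translate([565, 400, 65]) cube([66, 18, 1434]);
translate([772, 400, 65]) cube([66, 18, 1434]);
translate([979, 400, 65]) cube([66, 18, 1434]);
translate([1186, 400, 65]) cube([66, 18, 1434]);
translate([1393, 400, 65]) cube([66, 18, 1434]);
translate([1600, 400, 65]) cube([66, 18, 1434]);
translate([1807, 400, 65]) cube([66, 18, 1434]);
translate([2014, 400, 65]) cube([66, 18, 1434]);
translate([2221, 400, 65]) cube([66, 18, 1434]);
translate([2428, 400, 65]) cube([66, 18, 1434]);


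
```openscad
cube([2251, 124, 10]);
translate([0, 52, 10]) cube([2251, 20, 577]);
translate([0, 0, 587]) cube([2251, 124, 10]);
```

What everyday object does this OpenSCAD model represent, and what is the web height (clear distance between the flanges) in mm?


An I-beam. The web height is 577 mm.

Two wide flanges with a thin centred web — an I-beam. Overall 597 mm minus two 10 mm flanges gives a web of 597 − 2·10 = 577 mm.


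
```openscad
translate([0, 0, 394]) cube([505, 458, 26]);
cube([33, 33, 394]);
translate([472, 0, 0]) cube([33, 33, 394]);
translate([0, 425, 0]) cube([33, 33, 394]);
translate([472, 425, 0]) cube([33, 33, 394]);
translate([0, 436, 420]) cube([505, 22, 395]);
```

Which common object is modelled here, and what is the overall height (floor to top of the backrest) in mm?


A chair. The overall height is 815 mm.

A slab on four corner posts with a tall panel at the back — a chair. The seat slab sits at z = 394 with thickness 26, and the 395 mm backrest starts at the seat top, so the overall height is 394 + 26 + 395 = 815 mm.


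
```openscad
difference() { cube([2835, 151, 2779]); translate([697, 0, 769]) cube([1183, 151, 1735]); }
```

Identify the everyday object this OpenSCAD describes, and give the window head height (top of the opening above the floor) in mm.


A wall with a window opening. The window head height is 2504 mm.

A wall with a rectangular opening subtracted — a window. Sill at z = 769, opening 1735 mm tall, so the head is at 769 + 1735 = 2504 mm.


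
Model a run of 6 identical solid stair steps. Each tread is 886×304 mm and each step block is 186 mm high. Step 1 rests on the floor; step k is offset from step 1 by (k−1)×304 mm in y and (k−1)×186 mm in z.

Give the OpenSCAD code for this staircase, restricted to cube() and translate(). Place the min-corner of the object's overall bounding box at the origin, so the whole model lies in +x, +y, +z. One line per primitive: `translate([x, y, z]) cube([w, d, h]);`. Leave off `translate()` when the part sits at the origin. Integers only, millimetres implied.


cube([886, 304, 186]);
translate([0, 304, 186]) cube([886, 304, 186]);
translate([0, 608, 372]) cube([886, 304, 186]);
translate([0, 912, 558]) cube([886, 304, 186]);
translate([0, 1216, 744]) cube([886, 304, 186]);
translate([0, 1520, 930]) cube([886, 304, 186]);


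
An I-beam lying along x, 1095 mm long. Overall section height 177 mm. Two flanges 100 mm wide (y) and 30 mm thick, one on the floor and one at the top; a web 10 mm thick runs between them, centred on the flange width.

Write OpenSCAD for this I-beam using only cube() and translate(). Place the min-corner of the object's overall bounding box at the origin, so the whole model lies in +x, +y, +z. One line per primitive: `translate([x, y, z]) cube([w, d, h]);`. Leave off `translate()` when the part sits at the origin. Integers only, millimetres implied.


cube([1095, 100, 30]);
translate([0, 45, 30]) cube([1095, 10, 117]);
translate([0, 0, 147]) cube([1095, 100, 30]);


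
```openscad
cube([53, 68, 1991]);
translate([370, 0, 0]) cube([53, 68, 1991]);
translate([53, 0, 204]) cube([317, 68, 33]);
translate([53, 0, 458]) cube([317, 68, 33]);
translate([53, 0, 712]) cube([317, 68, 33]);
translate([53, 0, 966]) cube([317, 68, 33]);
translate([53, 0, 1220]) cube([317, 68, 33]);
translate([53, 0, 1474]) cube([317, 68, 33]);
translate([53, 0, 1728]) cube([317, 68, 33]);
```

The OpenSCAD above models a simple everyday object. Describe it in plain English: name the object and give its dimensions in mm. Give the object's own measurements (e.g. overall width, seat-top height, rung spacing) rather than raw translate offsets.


A straight ladder. Two 53×68 mm vertical rails, 1991 mm tall, stand 423 mm apart (outside-to-outside) with their front faces coplanar on the −y side. 7 rungs, each 68 mm deep and 33 mm tall, span between the inner faces of the rails, front faces flush with the rails. The lowest rung's underside is at z = 204 mm and rungs are spaced 254 mm apart (underside to underside).


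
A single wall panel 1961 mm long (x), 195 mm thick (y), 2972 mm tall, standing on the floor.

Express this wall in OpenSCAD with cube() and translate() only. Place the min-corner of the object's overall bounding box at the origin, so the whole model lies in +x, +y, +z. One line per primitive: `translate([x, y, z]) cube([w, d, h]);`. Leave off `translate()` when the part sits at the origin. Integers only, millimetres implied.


cube([1961, 195, 2972]);


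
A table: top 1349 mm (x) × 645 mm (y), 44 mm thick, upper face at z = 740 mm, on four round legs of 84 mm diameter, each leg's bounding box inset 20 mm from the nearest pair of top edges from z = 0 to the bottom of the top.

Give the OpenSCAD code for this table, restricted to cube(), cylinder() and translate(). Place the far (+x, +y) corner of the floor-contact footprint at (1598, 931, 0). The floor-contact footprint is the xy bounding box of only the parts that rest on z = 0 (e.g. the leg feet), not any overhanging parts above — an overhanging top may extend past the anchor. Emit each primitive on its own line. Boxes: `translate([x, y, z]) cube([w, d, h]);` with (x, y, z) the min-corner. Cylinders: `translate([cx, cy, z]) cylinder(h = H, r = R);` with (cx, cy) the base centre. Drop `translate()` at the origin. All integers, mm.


translate([269, 306, 696]) cube([1349, 645, 44]);
translate([331, 368, 0]) cylinder(h = 696, r = 42);
translate([1556, 368, 0]) cylinder(h = 696, r = 42);
translate([331, 889, 0]) cylinder(h = 696, r = 42);
translate([1556, 889, 0]) cylinder(h = 696, r = 42);


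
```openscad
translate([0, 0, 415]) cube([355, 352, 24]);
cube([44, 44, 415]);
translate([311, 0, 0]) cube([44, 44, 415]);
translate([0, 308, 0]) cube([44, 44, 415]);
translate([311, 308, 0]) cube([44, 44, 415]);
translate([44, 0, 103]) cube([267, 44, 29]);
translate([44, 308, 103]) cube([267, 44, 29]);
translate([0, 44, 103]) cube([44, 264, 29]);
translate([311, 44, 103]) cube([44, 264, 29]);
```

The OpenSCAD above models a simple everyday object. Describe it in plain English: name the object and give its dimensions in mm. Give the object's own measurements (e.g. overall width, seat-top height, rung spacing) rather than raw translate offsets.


A four-legged stool. The seat is a 355×352×24 mm slab whose top surface is at z = 439 mm; four square legs, each 44×44 mm in cross-section, run from the floor (z = 0) to the underside of the seat, each flush with a corner of the seat. Four stretchers, 44 mm wide and 29 mm tall, connect adjacent legs with their undersides at z = 103 mm, each running between the inner faces of the legs it joins and aligned with the legs' outer faces on the other axis.


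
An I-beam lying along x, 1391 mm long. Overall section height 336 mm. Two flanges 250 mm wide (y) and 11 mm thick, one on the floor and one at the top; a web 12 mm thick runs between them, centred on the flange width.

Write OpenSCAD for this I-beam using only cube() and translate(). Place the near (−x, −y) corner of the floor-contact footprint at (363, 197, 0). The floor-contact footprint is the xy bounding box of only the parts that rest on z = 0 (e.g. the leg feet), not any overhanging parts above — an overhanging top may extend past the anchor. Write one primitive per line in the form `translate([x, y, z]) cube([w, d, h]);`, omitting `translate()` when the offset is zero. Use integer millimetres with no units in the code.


translate([363, 197, 0]) cube([1391, 250, 11]);
translate([363, 316, 11]) cube([1391, 12, 314]);
translate([363, 197, 325]) cube([1391, 250, 11]);
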